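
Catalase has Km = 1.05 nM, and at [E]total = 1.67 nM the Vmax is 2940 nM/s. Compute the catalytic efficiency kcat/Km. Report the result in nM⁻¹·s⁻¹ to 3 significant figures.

kcat = Vmax/[E]total = 2940/1.67 = 1760 s⁻¹.
kcat/Km = 1760/1.05 = 1680 nM⁻¹·s⁻¹.

1680 nM⁻¹·s⁻¹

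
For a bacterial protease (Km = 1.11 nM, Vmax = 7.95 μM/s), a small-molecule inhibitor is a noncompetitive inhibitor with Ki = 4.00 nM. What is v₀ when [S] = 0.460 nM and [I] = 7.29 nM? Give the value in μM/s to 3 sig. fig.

0.825 μM/s

With α = 1 + [I]/Ki = 1 + 7.29/4.00 = 2.822, the noncompetitive rate law is v = (Vmax/α)·[S] / (Km + [S]).
v = (7.95/2.822)×0.460 / (1.11 + 0.460) = 1.296/1.570 = 0.825 μM/s.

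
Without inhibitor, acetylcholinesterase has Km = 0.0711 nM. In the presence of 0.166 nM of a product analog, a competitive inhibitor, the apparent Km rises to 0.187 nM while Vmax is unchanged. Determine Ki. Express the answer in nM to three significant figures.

Competitive: Km,app = α·Km with α = 1 + [I]/Ki.
α = Km,app/Km = 0.187/0.0711 = 2.630.
Ki = [I]/(α − 1) = 0.166/1.630 = 0.102 nM.

0.102 nM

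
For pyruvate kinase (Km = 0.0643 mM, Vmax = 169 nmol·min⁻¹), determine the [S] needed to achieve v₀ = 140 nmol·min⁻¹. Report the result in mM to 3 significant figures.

0.310 mM

Rearranging v = Vmax[S]/(Km+[S]) gives [S] = Km·v/(Vmax − v).
[S] = 0.0643 × 140 / (169 − 140) = 9.002/29.00 = 0.310 mM.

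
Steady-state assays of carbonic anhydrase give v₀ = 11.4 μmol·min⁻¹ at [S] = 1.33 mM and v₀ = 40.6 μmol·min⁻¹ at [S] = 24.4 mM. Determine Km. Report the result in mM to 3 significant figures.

4.23 mM

From v = Vmax[S]/(Km+[S]), each point gives Vmax = v(Km+[S])/[S].
Equating: 11.4(Km+1.33)/1.33 = 40.6(Km+24.4)/24.4.
8.571·Km + 11.4 = 1.664·Km + 40.6, so (8.571 − 1.664)·Km = 40.6 − 11.4.
Km = 29.20/6.907 = 4.23 mM; then Vmax = 11.4(4.23+1.33)/1.33 = 47.6 μmol·min⁻¹.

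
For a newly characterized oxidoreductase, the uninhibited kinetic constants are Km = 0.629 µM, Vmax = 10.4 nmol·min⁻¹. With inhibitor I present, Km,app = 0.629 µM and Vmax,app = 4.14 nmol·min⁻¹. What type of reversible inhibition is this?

noncompetitive

Vmax decreases (10.4 → 4.14 nmol·min⁻¹) while Km is unchanged — pure noncompetitive inhibition.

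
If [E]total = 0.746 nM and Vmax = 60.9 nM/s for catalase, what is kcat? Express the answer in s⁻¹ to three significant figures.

81.6 s⁻¹

kcat = Vmax/[E]total = 60.9 nM/s / 0.746 nM = 81.6 s⁻¹.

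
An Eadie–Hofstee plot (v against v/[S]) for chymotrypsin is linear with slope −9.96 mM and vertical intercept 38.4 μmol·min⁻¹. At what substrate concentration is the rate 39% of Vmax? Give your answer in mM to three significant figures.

6.37 mM

The Eadie–Hofstee slope gives Km = 9.96 mM (slope = −Km).
v/Vmax = [S]/(Km+[S]) = 0.39 ⇒ [S] = Km·0.39/(1−0.39) = 9.96 × 0.6393 = 6.37 mM.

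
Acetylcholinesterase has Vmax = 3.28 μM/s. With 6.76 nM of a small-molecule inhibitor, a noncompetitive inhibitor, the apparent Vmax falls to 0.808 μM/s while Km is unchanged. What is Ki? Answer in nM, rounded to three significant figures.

Noncompetitive: Vmax,app = Vmax/α with α = 1 + [I]/Ki.
α = Vmax/Vmax,app = 3.28/0.808 = 4.059.
Ki = [I]/(α − 1) = 6.76/3.059 = 2.21 nM.

2.21 nM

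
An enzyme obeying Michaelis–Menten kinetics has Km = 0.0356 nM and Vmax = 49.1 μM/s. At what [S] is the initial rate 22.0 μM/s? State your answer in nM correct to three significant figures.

The required fractional saturation is v/Vmax = 22.0/49.1 = 0.4481.
Then [S]/(Km+[S]) = 0.4481 ⇒ [S] = 0.0356 × 0.4481/(1 − 0.4481) = 0.0289 nM.

0.0289 nM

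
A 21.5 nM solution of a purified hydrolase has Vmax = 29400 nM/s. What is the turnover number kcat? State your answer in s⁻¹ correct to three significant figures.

1370 s⁻¹

kcat = Vmax/[E]total = 29400 nM/s / 21.5 nM = 1370 s⁻¹.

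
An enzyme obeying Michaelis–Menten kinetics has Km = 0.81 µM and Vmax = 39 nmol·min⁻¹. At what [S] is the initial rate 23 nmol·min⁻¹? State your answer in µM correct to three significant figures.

1.16 µM

The required fractional saturation is v/Vmax = 23/39 = 0.5897.
Then [S]/(Km+[S]) = 0.5897 ⇒ [S] = 0.81 × 0.5897/(1 − 0.5897) = 1.16 µM.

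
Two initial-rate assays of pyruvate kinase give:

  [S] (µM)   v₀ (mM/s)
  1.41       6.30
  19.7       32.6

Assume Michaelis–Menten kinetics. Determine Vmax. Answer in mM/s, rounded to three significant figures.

48.1 mM/s

From v = Vmax[S]/(Km+[S]), each point gives Vmax = v(Km+[S])/[S].
Equating: 6.30(Km+1.41)/1.41 = 32.6(Km+19.7)/19.7.
4.468·Km + 6.30 = 1.655·Km + 32.6, so (4.468 − 1.655)·Km = 32.6 − 6.30.
Km = 26.30/2.813 = 9.35 µM; then Vmax = 6.30(9.35+1.41)/1.41 = 48.1 mM/s.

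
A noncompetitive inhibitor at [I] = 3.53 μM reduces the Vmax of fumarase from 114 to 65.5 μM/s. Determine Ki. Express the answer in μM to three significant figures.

4.77 μM

Noncompetitive: Vmax,app = Vmax/α with α = 1 + [I]/Ki.
α = Vmax/Vmax,app = 114/65.5 = 1.740.
Ki = [I]/(α − 1) = 3.53/0.7405 = 4.77 μM.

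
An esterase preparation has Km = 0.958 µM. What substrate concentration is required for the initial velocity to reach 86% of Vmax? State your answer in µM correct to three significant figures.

5.88 µM

v/Vmax = [S]/(Km+[S]) = 0.86, so [S] = Km·0.86/(1 − 0.86) = 0.958 × 6.143.
[S] = 5.88 µM.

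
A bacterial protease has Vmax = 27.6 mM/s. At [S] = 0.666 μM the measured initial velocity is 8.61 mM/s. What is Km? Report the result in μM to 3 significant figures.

From v = Vmax[S]/(Km+[S]), Km = [S](Vmax − v)/v.
Km = 0.666 × (27.6 − 8.61) / 8.61 = 12.65/8.61 = 1.47 μM.

1.47 μM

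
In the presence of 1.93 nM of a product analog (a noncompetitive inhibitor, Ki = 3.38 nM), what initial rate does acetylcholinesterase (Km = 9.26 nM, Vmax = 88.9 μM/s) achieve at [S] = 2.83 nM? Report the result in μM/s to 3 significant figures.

α = 1 + [I]/Ki = 1 + 1.93/3.38 = 1.571.
For a noncompetitive inhibitor, Vmax is reduced to Vmax/α while Km is unchanged: Km,app = 9.26 nM, Vmax,app = 56.6 μM/s.
v = Vmax,app·[S]/(Km,app + [S]) = 56.6 × 2.83/(9.26 + 2.83) = 13.2 μM/s.

13.2 μM/s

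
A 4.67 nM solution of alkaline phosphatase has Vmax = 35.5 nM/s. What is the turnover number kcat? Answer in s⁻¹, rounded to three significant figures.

kcat = Vmax/[E]total = 35.5 nM/s / 4.67 nM = 7.60 s⁻¹.

7.60 s⁻¹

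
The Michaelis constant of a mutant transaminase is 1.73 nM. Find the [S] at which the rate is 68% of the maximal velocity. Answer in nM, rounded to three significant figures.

3.68 nM

v/Vmax = [S]/(Km+[S]) = 0.68, so [S] = Km·0.68/(1 − 0.68) = 1.73 × 2.125.
[S] = 3.68 nM.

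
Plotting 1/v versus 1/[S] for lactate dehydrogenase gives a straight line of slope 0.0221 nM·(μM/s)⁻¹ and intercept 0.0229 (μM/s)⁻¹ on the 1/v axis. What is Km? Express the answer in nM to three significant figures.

y-intercept = 1/Vmax ⇒ Vmax = 43.7 μM/s; slope = Km/Vmax ⇒ Km = slope × Vmax.
Km = 0.0221 × 43.7 = 0.965 nM.

0.965 nM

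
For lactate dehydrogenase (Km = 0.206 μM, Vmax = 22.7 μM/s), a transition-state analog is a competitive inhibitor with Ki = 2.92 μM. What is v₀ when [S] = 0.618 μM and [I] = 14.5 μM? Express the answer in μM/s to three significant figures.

α = 1 + [I]/Ki = 1 + 14.5/2.92 = 5.966.
For a competitive inhibitor, Vmax is unchanged and the apparent Km becomes α·Km: Km,app = 1.23 μM, Vmax,app = 22.7 μM/s.
v = Vmax,app·[S]/(Km,app + [S]) = 22.7 × 0.618/(1.23 + 0.618) = 7.60 μM/s.

7.60 μM/s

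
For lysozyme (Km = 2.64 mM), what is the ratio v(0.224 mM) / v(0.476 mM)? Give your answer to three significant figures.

Since Vmax cancels, v₂/v₁ = [S]₂(Km+[S]₁) / [S]₁(Km+[S]₂).
= 0.224×(2.64+0.476) / (0.476×(2.64+0.224)) = 0.6980/1.363 = 0.512.

0.512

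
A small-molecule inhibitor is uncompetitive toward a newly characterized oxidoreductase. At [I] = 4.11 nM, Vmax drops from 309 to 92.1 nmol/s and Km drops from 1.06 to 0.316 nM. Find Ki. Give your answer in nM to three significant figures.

1.75 nM

Uncompetitive: Vmax,app = Vmax/α (and Km,app = Km/α) with α = 1 + [I]/Ki.
α = Vmax/Vmax,app = 309/92.1 = 3.355.
Since α = 1 + [I]/Ki, [I]/Ki = 3.355 − 1 = 2.355 and Ki = 4.11/2.355 = 1.75 nM.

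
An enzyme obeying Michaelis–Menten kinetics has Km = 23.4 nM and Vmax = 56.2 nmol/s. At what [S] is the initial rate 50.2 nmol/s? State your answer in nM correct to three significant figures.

Rearranging v = Vmax[S]/(Km+[S]) gives [S] = Km·v/(Vmax − v).
[S] = 23.4 × 50.2 / (56.2 − 50.2) = 1175/6.000 = 196 nM.

196 nM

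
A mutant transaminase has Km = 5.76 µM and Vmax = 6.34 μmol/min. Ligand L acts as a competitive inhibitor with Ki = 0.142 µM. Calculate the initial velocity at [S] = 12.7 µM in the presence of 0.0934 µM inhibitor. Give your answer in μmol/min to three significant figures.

3.62 μmol/min

With α = 1 + [I]/Ki = 1 + 0.0934/0.142 = 1.658, the competitive rate law is v = Vmax[S] / (αKm + [S]).
v = 6.34×12.7 / (1.658×5.76 + 12.7) = 80.52/22.25 = 3.62 μmol/min.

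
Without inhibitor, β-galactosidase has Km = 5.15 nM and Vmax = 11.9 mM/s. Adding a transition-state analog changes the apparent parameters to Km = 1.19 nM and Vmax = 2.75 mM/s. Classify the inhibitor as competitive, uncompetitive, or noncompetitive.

Both Km and Vmax decrease by the same factor (~4.33-fold) — characteristic of uncompetitive inhibition.

uncompetitive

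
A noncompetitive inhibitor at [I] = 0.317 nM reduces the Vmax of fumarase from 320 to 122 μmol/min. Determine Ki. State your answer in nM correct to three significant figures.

Noncompetitive: Vmax,app = Vmax/α with α = 1 + [I]/Ki.
α = Vmax/Vmax,app = 320/122 = 2.623.
Since α = 1 + [I]/Ki, [I]/Ki = 2.623 − 1 = 1.623 and Ki = 0.317/1.623 = 0.195 nM.

0.195 nM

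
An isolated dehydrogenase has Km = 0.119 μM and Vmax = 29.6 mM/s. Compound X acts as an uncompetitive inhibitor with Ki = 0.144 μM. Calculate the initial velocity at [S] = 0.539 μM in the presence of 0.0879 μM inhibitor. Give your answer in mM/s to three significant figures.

16.2 mM/s

With α = 1 + [I]/Ki = 1 + 0.0879/0.144 = 1.610, the uncompetitive rate law is v = (Vmax/α)·[S] / (Km/α + [S]).
v = (29.6/1.610)×0.539 / (0.119/1.610 + 0.539) = 9.907/0.6129 = 16.2 mM/s.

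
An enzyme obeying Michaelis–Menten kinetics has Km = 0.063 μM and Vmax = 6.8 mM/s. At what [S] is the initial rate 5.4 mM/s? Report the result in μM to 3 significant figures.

0.243 μM

Rearranging v = Vmax[S]/(Km+[S]) gives [S] = Km·v/(Vmax − v).
[S] = 0.063 × 5.4 / (6.8 − 5.4) = 0.3402/1.400 = 0.243 μM.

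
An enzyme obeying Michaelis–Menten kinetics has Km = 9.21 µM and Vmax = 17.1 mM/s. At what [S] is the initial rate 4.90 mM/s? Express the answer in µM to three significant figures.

Rearranging v = Vmax[S]/(Km+[S]) gives [S] = Km·v/(Vmax − v).
[S] = 9.21 × 4.90 / (17.1 − 4.90) = 45.13/12.20 = 3.70 µM.

3.70 µM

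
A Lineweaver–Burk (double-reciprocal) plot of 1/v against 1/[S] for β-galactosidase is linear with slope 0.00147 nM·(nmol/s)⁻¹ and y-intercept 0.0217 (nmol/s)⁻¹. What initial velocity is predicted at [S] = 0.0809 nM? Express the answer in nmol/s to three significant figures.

25.1 nmol/s

The y-intercept is 1/Vmax, so Vmax = 1/0.0217 = 46.1 nmol/s.
The slope is Km/Vmax, so Km = 0.00147 × 46.1 = 0.0677 nM.
Then v = 46.1 × 0.0809/(0.0677 + 0.0809) = 25.1 nmol/s.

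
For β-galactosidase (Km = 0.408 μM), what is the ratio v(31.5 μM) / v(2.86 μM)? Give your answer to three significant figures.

The fractional saturations are [S]/(Km+[S]) = 2.86/3.268 = 0.8752 and 31.5/31.91 = 0.9872.
v₂/v₁ is just their ratio: 0.9872/0.8752 = 1.13.

1.13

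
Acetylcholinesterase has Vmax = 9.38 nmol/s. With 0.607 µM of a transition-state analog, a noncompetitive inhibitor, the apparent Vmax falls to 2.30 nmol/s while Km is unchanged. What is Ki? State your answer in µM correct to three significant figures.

0.197 µM

Noncompetitive: Vmax,app = Vmax/α with α = 1 + [I]/Ki.
α = Vmax/Vmax,app = 9.38/2.30 = 4.078.
Since α = 1 + [I]/Ki, [I]/Ki = 4.078 − 1 = 3.078 and Ki = 0.607/3.078 = 0.197 µM.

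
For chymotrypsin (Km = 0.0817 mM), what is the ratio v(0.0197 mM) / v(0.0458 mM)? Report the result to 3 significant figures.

0.541

The fractional saturations are [S]/(Km+[S]) = 0.0458/0.1275 = 0.3592 and 0.0197/0.1014 = 0.1943.
v₂/v₁ is just their ratio: 0.1943/0.3592 = 0.541.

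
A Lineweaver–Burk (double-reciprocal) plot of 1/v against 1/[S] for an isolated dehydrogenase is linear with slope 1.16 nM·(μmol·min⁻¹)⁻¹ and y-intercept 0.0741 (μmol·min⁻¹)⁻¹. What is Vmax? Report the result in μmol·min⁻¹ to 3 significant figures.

13.5 μmol·min⁻¹

The y-intercept of a Lineweaver–Burk plot equals 1/Vmax, so Vmax = 1/0.0741 = 13.5 μmol·min⁻¹.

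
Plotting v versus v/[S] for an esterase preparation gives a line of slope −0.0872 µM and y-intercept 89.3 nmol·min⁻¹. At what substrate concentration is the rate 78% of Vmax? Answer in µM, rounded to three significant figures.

0.309 µM

The Eadie–Hofstee slope gives Km = 0.0872 µM (slope = −Km).
v/Vmax = [S]/(Km+[S]) = 0.78 ⇒ [S] = Km·0.78/(1−0.78) = 0.0872 × 3.545 = 0.309 µM.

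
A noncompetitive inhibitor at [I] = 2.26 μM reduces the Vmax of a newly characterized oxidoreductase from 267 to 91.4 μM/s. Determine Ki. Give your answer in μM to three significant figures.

Noncompetitive: Vmax,app = Vmax/α with α = 1 + [I]/Ki.
α = Vmax/Vmax,app = 267/91.4 = 2.921.
Ki = [I]/(α − 1) = 2.26/1.921 = 1.18 μM.

1.18 μM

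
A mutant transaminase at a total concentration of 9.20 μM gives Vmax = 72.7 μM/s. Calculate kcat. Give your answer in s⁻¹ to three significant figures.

7.90 s⁻¹

kcat = Vmax/[E]total = 72.7 μM/s / 9.20 μM = 7.90 s⁻¹.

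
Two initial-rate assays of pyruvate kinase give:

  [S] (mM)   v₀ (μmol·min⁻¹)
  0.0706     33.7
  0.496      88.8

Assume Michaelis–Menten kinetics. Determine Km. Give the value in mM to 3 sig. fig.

In reciprocal form, 1/v = (Km/Vmax)·(1/[S]) + 1/Vmax. The two points give (1/[S], 1/v) = (14.16, 0.02967) and (2.016, 0.01126).
Slope = (0.02967 − 0.01126)/(14.16 − 2.016) = 0.001516; intercept = 0.02967 − 0.001516×14.16 = 0.008206.
Vmax = 1/intercept = 122 μmol·min⁻¹; Km = slope × Vmax = 0.001516 × 122 = 0.185 mM.

0.185 mM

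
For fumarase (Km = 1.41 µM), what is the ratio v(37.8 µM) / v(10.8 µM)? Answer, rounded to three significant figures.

1.09

The fractional saturations are [S]/(Km+[S]) = 10.8/12.21 = 0.8845 and 37.8/39.21 = 0.9640.
v₂/v₁ is just their ratio: 0.9640/0.8845 = 1.09.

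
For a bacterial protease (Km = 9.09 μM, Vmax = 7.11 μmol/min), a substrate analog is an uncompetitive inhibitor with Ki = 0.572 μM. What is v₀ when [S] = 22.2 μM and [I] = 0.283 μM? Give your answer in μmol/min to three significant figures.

With α = 1 + [I]/Ki = 1 + 0.283/0.572 = 1.495, the uncompetitive rate law is v = (Vmax/α)·[S] / (Km/α + [S]).
v = (7.11/1.495)×22.2 / (9.09/1.495 + 22.2) = 105.6/28.28 = 3.73 μmol/min.

3.73 μmol/min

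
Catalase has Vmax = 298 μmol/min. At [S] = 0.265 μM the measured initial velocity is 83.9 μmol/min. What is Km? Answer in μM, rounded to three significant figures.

v/Vmax = 83.9/298 = 0.2815 = [S]/(Km+[S]).
So Km + [S] = [S]/0.2815 = 0.9412 μM, giving Km = 0.9412 − 0.265 = 0.676 μM.

0.676 μM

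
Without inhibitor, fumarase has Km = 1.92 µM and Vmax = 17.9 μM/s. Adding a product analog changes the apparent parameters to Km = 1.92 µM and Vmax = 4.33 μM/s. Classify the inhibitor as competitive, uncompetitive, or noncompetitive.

Vmax decreases (17.9 → 4.33 μM/s) while Km is unchanged — pure noncompetitive inhibition.

noncompetitive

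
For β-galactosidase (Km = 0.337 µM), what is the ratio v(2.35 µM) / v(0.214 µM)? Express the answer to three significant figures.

Since Vmax cancels, v₂/v₁ = [S]₂(Km+[S]₁) / [S]₁(Km+[S]₂).
= 2.35×(0.337+0.214) / (0.214×(0.337+2.35)) = 1.295/0.5750 = 2.25.

2.25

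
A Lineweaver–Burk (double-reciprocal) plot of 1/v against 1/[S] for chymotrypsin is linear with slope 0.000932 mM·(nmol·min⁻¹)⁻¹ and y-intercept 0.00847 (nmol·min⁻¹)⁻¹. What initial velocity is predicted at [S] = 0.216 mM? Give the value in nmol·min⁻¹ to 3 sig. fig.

The y-intercept is 1/Vmax, so Vmax = 1/0.00847 = 118 nmol·min⁻¹.
The slope is Km/Vmax, so Km = 0.000932 × 118 = 0.110 mM.
Then v = 118 × 0.216/(0.110 + 0.216) = 78.2 nmol·min⁻¹.

78.2 nmol·min⁻¹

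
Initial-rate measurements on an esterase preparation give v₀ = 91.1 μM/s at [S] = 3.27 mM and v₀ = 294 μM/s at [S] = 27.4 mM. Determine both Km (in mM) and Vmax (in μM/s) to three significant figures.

From v = Vmax[S]/(Km+[S]), each point gives Vmax = v(Km+[S])/[S].
Equating: 91.1(Km+3.27)/3.27 = 294(Km+27.4)/27.4.
27.86·Km + 91.1 = 10.73·Km + 294, so (27.86 − 10.73)·Km = 294 − 91.1.
Km = 202.9/17.13 = 11.8 mM; then Vmax = 91.1(11.8+3.27)/3.27 = 421 μM/s.

Km = 11.8 mM; Vmax = 421 μM/s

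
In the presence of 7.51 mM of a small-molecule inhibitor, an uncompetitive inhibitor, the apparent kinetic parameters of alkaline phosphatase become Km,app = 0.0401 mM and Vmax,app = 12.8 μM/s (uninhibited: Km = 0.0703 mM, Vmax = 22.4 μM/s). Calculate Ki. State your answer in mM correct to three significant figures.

Uncompetitive: Vmax,app = Vmax/α (and Km,app = Km/α) with α = 1 + [I]/Ki.
α = Vmax/Vmax,app = 22.4/12.8 = 1.750.
Ki = [I]/(α − 1) = 7.51/0.7500 = 10.0 mM.

10.0 mM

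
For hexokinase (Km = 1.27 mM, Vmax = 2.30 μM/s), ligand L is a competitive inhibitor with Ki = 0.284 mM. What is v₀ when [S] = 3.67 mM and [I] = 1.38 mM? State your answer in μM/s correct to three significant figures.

0.760 μM/s

α = 1 + [I]/Ki = 1 + 1.38/0.284 = 5.859.
For a competitive inhibitor, Vmax is unchanged and the apparent Km becomes α·Km: Km,app = 7.44 mM, Vmax,app = 2.30 μM/s.
v = Vmax,app·[S]/(Km,app + [S]) = 2.30 × 3.67/(7.44 + 3.67) = 0.760 μM/s.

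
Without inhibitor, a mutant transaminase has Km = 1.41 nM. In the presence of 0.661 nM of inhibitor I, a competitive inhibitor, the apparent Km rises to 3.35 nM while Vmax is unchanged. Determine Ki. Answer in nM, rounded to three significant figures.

Competitive: Km,app = α·Km with α = 1 + [I]/Ki.
α = Km,app/Km = 3.35/1.41 = 2.376.
Since α = 1 + [I]/Ki, [I]/Ki = 2.376 − 1 = 1.376 and Ki = 0.661/1.376 = 0.480 nM.

0.480 nM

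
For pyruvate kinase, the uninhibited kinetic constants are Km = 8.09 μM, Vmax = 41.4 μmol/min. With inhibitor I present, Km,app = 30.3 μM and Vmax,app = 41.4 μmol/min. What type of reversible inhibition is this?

competitive

Km increases (8.09 → 30.3 μM) while Vmax is unchanged — the hallmark of competitive inhibition.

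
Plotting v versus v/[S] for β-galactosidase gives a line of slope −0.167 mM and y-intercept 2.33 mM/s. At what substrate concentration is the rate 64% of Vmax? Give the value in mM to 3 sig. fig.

The Eadie–Hofstee slope gives Km = 0.167 mM (slope = −Km).
v/Vmax = [S]/(Km+[S]) = 0.64 ⇒ [S] = Km·0.64/(1−0.64) = 0.167 × 1.778 = 0.297 mM.

0.297 mM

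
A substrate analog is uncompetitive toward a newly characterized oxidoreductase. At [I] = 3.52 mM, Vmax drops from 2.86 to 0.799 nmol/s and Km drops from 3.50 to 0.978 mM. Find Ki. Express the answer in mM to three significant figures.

Uncompetitive: Vmax,app = Vmax/α (and Km,app = Km/α) with α = 1 + [I]/Ki.
α = Vmax/Vmax,app = 2.86/0.799 = 3.579.
Since α = 1 + [I]/Ki, [I]/Ki = 3.579 − 1 = 2.579 and Ki = 3.52/2.579 = 1.36 mM.

1.36 mM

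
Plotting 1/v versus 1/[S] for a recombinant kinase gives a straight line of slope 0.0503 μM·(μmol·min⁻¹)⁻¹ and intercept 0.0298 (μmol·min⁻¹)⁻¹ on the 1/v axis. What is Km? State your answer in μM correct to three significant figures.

y-intercept = 1/Vmax ⇒ Vmax = 33.6 μmol·min⁻¹; slope = Km/Vmax ⇒ Km = slope × Vmax.
Km = 0.0503 × 33.6 = 1.69 μM.

1.69 μM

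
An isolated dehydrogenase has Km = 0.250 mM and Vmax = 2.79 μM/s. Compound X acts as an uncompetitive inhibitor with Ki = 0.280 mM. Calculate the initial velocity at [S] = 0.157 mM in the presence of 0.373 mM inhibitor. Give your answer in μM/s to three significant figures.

With α = 1 + [I]/Ki = 1 + 0.373/0.280 = 2.332, the uncompetitive rate law is v = (Vmax/α)·[S] / (Km/α + [S]).
v = (2.79/2.332)×0.157 / (0.250/2.332 + 0.157) = 0.1878/0.2642 = 0.711 μM/s.

0.711 μM/s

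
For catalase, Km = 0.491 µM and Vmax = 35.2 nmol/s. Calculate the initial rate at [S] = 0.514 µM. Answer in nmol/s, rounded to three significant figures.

[S]/(Km+[S]) = 0.514/1.005 = 0.5114, the fractional saturation.
v = 0.5114 × Vmax = 0.5114 × 35.2 = 18.0 nmol/s.

18.0 nmol/s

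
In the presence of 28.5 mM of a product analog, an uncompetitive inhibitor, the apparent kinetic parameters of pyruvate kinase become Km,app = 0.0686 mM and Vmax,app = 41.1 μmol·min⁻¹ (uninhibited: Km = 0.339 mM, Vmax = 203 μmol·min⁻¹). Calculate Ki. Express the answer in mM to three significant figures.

Uncompetitive: Vmax,app = Vmax/α (and Km,app = Km/α) with α = 1 + [I]/Ki.
α = Vmax/Vmax,app = 203/41.1 = 4.939.
Since α = 1 + [I]/Ki, [I]/Ki = 4.939 − 1 = 3.939 and Ki = 28.5/3.939 = 7.24 mM.

7.24 mM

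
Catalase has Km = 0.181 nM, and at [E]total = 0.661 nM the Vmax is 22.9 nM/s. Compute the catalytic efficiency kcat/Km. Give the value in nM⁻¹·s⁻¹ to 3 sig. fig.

191 nM⁻¹·s⁻¹

kcat = Vmax/[E]total = 22.9/0.661 = 34.6 s⁻¹.
kcat/Km = 34.6/0.181 = 191 nM⁻¹·s⁻¹.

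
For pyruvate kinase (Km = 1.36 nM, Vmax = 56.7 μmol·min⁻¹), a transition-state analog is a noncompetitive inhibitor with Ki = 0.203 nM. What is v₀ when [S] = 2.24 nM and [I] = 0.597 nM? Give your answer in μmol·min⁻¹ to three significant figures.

With α = 1 + [I]/Ki = 1 + 0.597/0.203 = 3.941, the noncompetitive rate law is v = (Vmax/α)·[S] / (Km + [S]).
v = (56.7/3.941)×2.24 / (1.36 + 2.24) = 32.23/3.600 = 8.95 μmol·min⁻¹.

8.95 μmol·min⁻¹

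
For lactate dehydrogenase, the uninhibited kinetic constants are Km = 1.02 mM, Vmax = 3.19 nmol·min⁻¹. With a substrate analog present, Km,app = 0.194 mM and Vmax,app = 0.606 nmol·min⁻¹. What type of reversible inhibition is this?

Both Km and Vmax decrease by the same factor (~5.26-fold) — characteristic of uncompetitive inhibition.

uncompetitive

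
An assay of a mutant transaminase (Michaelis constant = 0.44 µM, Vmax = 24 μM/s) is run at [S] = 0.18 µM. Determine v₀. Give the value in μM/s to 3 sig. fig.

[S]/(Km+[S]) = 0.18/0.6200 = 0.2903, the fractional saturation.
v = 0.2903 × Vmax = 0.2903 × 24 = 6.97 μM/s.

6.97 μM/s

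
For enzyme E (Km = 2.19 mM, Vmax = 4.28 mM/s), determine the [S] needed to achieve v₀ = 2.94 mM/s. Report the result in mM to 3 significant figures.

4.80 mM

Rearranging v = Vmax[S]/(Km+[S]) gives [S] = Km·v/(Vmax − v).
[S] = 2.19 × 2.94 / (4.28 − 2.94) = 6.439/1.340 = 4.80 mM.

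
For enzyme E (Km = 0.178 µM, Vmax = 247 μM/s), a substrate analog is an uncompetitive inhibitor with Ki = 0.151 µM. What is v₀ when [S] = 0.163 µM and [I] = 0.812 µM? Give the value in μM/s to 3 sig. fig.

With α = 1 + [I]/Ki = 1 + 0.812/0.151 = 6.377, the uncompetitive rate law is v = (Vmax/α)·[S] / (Km/α + [S]).
v = (247/6.377)×0.163 / (0.178/6.377 + 0.163) = 6.313/0.1909 = 33.1 μM/s.

33.1 μM/s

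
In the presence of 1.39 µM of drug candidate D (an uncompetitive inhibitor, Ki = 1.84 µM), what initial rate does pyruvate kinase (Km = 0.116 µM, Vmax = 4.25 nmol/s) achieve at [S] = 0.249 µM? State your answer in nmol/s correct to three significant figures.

1.91 nmol/s

α = 1 + [I]/Ki = 1 + 1.39/1.84 = 1.755.
For an uncompetitive inhibitor, both parameters are divided by α, giving Vmax/α and Km/α: Km,app = 0.0661 µM, Vmax,app = 2.42 nmol/s.
v = Vmax,app·[S]/(Km,app + [S]) = 2.42 × 0.249/(0.0661 + 0.249) = 1.91 nmol/s.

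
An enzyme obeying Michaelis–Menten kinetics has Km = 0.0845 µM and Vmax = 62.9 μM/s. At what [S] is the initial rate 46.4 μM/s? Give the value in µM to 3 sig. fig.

0.238 µM

Rearranging v = Vmax[S]/(Km+[S]) gives [S] = Km·v/(Vmax − v).
[S] = 0.0845 × 46.4 / (62.9 − 46.4) = 3.921/16.50 = 0.238 µM.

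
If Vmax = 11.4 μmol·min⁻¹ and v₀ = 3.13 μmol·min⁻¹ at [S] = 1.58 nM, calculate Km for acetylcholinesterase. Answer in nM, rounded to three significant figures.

From v = Vmax[S]/(Km+[S]), Km = [S](Vmax − v)/v.
Km = 1.58 × (11.4 − 3.13) / 3.13 = 13.07/3.13 = 4.17 nM.

4.17 nM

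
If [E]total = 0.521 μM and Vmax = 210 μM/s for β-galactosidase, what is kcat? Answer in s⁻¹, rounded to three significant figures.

kcat = Vmax/[E]total = 210 μM/s / 0.521 μM = 403 s⁻¹.

403 s⁻¹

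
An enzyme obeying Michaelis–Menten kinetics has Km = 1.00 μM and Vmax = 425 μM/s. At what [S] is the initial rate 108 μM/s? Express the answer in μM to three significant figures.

Rearranging v = Vmax[S]/(Km+[S]) gives [S] = Km·v/(Vmax − v).
[S] = 1.00 × 108 / (425 − 108) = 108.0/317.0 = 0.341 μM.

0.341 μM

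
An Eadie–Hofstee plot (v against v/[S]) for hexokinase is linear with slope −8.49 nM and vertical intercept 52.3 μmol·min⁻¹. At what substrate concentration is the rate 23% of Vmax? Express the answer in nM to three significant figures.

2.54 nM

The Eadie–Hofstee slope gives Km = 8.49 nM (slope = −Km).
v/Vmax = [S]/(Km+[S]) = 0.23 ⇒ [S] = Km·0.23/(1−0.23) = 8.49 × 0.2987 = 2.54 nM.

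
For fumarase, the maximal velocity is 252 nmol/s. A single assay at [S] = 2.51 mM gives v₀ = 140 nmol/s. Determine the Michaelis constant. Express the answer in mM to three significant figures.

2.01 mM

From v = Vmax[S]/(Km+[S]), Km = [S](Vmax − v)/v.
Km = 2.51 × (252 − 140) / 140 = 281.1/140 = 2.01 mM.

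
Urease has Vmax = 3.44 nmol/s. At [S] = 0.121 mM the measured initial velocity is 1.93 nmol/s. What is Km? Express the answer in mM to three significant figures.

0.0947 mM

From v = Vmax[S]/(Km+[S]), Km = [S](Vmax − v)/v.
Km = 0.121 × (3.44 − 1.93) / 1.93 = 0.1827/1.93 = 0.0947 mM.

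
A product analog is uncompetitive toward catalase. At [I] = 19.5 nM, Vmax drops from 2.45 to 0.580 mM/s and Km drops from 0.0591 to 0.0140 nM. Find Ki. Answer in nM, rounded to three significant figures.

6.05 nM

Uncompetitive: Vmax,app = Vmax/α (and Km,app = Km/α) with α = 1 + [I]/Ki.
α = Vmax/Vmax,app = 2.45/0.580 = 4.224.
Ki = [I]/(α − 1) = 19.5/3.224 = 6.05 nM.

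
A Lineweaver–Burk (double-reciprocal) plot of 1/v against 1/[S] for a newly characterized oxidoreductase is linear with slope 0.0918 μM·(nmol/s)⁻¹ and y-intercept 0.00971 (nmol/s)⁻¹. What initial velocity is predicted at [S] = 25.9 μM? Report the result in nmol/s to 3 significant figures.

75.4 nmol/s

The y-intercept is 1/Vmax, so Vmax = 1/0.00971 = 103 nmol/s.
The slope is Km/Vmax, so Km = 0.0918 × 103 = 9.45 μM.
Then v = 103 × 25.9/(9.45 + 25.9) = 75.4 nmol/s.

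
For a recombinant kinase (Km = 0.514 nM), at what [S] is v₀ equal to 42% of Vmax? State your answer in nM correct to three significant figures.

v/Vmax = [S]/(Km+[S]) = 0.42, so [S] = Km·0.42/(1 − 0.42) = 0.514 × 0.7241.
[S] = 0.372 nM.

0.372 nM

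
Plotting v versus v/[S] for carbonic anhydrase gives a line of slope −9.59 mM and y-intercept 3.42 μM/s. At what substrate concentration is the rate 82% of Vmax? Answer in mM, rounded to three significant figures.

The Eadie–Hofstee slope gives Km = 9.59 mM (slope = −Km).
v/Vmax = [S]/(Km+[S]) = 0.82 ⇒ [S] = Km·0.82/(1−0.82) = 9.59 × 4.556 = 43.7 mM.

43.7 mM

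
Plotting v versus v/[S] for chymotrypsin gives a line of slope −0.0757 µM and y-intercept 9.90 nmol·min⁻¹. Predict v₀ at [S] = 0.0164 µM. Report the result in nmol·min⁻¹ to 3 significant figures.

In the Eadie–Hofstee form v = Vmax − Km·(v/[S]), the slope is −Km and the intercept is Vmax, so Km = 0.0757 µM and Vmax = 9.90 nmol·min⁻¹.
v = 9.90 × 0.0164/(0.0757 + 0.0164) = 1.76 nmol·min⁻¹.

1.76 nmol·min⁻¹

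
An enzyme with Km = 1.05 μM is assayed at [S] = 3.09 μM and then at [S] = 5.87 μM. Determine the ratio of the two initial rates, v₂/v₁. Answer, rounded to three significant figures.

1.14

The fractional saturations are [S]/(Km+[S]) = 3.09/4.140 = 0.7464 and 5.87/6.920 = 0.8483.
v₂/v₁ is just their ratio: 0.8483/0.7464 = 1.14.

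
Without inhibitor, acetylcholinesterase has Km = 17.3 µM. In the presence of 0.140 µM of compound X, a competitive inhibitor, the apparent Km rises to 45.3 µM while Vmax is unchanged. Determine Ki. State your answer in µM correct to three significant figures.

0.0865 µM

Competitive: Km,app = α·Km with α = 1 + [I]/Ki.
α = Km,app/Km = 45.3/17.3 = 2.618.
Since α = 1 + [I]/Ki, [I]/Ki = 2.618 − 1 = 1.618 and Ki = 0.140/1.618 = 0.0865 µM.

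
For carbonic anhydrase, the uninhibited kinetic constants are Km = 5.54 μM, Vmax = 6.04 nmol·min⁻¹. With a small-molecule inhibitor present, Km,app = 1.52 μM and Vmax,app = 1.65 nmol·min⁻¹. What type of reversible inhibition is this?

uncompetitive

Both Km and Vmax decrease by the same factor (~3.65-fold) — characteristic of uncompetitive inhibition.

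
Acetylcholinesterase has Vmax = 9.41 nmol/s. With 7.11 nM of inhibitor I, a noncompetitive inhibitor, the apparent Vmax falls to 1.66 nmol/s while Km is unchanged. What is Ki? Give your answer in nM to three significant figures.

Noncompetitive: Vmax,app = Vmax/α with α = 1 + [I]/Ki.
α = Vmax/Vmax,app = 9.41/1.66 = 5.669.
Since α = 1 + [I]/Ki, [I]/Ki = 5.669 − 1 = 4.669 and Ki = 7.11/4.669 = 1.52 nM.

1.52 nM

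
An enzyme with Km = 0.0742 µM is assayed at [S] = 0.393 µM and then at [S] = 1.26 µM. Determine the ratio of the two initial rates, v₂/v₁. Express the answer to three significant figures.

1.12

The fractional saturations are [S]/(Km+[S]) = 0.393/0.4672 = 0.8412 and 1.26/1.334 = 0.9444.
v₂/v₁ is just their ratio: 0.9444/0.8412 = 1.12.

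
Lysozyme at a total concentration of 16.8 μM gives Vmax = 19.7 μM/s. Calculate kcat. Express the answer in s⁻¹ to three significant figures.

kcat = Vmax/[E]total = 19.7 μM/s / 16.8 μM = 1.17 s⁻¹.

1.17 s⁻¹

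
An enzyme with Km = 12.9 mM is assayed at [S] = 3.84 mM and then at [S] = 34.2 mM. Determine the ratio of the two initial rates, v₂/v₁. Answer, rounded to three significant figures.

3.17

The fractional saturations are [S]/(Km+[S]) = 3.84/16.74 = 0.2294 and 34.2/47.10 = 0.7261.
v₂/v₁ is just their ratio: 0.7261/0.2294 = 3.17.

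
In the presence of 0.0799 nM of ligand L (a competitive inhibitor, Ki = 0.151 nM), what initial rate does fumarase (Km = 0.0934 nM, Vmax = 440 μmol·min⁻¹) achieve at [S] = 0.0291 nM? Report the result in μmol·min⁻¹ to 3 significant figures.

α = 1 + [I]/Ki = 1 + 0.0799/0.151 = 1.529.
For a competitive inhibitor, Vmax is unchanged and the apparent Km becomes α·Km: Km,app = 0.143 nM, Vmax,app = 440 μmol·min⁻¹.
v = Vmax,app·[S]/(Km,app + [S]) = 440 × 0.0291/(0.143 + 0.0291) = 74.5 μmol·min⁻¹.

74.5 μmol·min⁻¹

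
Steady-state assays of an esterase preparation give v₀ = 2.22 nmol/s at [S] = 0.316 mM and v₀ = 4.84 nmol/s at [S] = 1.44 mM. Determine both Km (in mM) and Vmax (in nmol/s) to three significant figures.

From v = Vmax[S]/(Km+[S]), each point gives Vmax = v(Km+[S])/[S].
Equating: 2.22(Km+0.316)/0.316 = 4.84(Km+1.44)/1.44.
7.025·Km + 2.22 = 3.361·Km + 4.84, so (7.025 − 3.361)·Km = 4.84 − 2.22.
Km = 2.620/3.664 = 0.715 mM; then Vmax = 2.22(0.715+0.316)/0.316 = 7.24 nmol/s.

Km = 0.715 mM; Vmax = 7.24 nmol/s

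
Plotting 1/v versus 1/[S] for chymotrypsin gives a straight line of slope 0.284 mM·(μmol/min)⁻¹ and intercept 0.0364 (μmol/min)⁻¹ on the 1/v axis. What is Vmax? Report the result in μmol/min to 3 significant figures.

27.5 μmol/min

The y-intercept of a Lineweaver–Burk plot equals 1/Vmax, so Vmax = 1/0.0364 = 27.5 μmol/min.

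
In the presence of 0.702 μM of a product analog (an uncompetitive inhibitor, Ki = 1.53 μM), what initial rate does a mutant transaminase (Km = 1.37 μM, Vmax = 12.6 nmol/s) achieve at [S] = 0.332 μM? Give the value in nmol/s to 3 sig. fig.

α = 1 + [I]/Ki = 1 + 0.702/1.53 = 1.459.
For an uncompetitive inhibitor, both parameters are divided by α, giving Vmax/α and Km/α: Km,app = 0.939 μM, Vmax,app = 8.64 nmol/s.
v = Vmax,app·[S]/(Km,app + [S]) = 8.64 × 0.332/(0.939 + 0.332) = 2.26 nmol/s.

2.26 nmol/s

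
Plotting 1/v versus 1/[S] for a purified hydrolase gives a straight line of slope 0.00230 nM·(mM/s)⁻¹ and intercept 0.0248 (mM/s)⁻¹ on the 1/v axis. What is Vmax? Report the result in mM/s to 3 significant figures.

40.3 mM/s

The y-intercept of a Lineweaver–Burk plot equals 1/Vmax, so Vmax = 1/0.0248 = 40.3 mM/s.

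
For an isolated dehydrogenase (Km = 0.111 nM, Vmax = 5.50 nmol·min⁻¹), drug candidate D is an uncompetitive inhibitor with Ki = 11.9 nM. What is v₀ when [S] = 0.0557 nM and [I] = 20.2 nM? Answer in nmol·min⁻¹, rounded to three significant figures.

1.17 nmol·min⁻¹

α = 1 + [I]/Ki = 1 + 20.2/11.9 = 2.697.
For an uncompetitive inhibitor, both parameters are divided by α, giving Vmax/α and Km/α: Km,app = 0.0411 nM, Vmax,app = 2.04 nmol·min⁻¹.
v = Vmax,app·[S]/(Km,app + [S]) = 2.04 × 0.0557/(0.0411 + 0.0557) = 1.17 nmol·min⁻¹.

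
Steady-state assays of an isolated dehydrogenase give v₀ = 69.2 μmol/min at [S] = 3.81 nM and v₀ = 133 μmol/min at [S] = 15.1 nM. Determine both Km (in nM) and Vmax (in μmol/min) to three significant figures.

Km = 6.82 nM; Vmax = 193 μmol/min

From v = Vmax[S]/(Km+[S]), each point gives Vmax = v(Km+[S])/[S].
Equating: 69.2(Km+3.81)/3.81 = 133(Km+15.1)/15.1.
18.16·Km + 69.2 = 8.808·Km + 133, so (18.16 − 8.808)·Km = 133 − 69.2.
Km = 63.80/9.355 = 6.82 nM; then Vmax = 69.2(6.82+3.81)/3.81 = 193 μmol/min.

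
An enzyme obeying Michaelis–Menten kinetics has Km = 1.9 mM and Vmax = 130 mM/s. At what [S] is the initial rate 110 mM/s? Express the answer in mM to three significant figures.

The required fractional saturation is v/Vmax = 110/130 = 0.8462.
Then [S]/(Km+[S]) = 0.8462 ⇒ [S] = 1.9 × 0.8462/(1 − 0.8462) = 10.4 mM.

10.4 mM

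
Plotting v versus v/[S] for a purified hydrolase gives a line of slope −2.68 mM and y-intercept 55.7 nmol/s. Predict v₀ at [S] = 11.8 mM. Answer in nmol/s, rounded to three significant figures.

45.4 nmol/s

In the Eadie–Hofstee form v = Vmax − Km·(v/[S]), the slope is −Km and the intercept is Vmax, so Km = 2.68 mM and Vmax = 55.7 nmol/s.
v = 55.7 × 11.8/(2.68 + 11.8) = 45.4 nmol/s.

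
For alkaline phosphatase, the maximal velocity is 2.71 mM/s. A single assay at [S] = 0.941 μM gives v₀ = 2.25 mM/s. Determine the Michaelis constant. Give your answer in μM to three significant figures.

0.192 μM

v/Vmax = 2.25/2.71 = 0.8303 = [S]/(Km+[S]).
So Km + [S] = [S]/0.8303 = 1.133 μM, giving Km = 1.133 − 0.941 = 0.192 μM.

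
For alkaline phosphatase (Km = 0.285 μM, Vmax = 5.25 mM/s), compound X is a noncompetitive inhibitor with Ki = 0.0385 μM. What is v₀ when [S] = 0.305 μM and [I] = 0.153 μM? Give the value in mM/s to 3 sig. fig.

0.546 mM/s

α = 1 + [I]/Ki = 1 + 0.153/0.0385 = 4.974.
For a noncompetitive inhibitor, Vmax is reduced to Vmax/α while Km is unchanged: Km,app = 0.285 μM, Vmax,app = 1.06 mM/s.
v = Vmax,app·[S]/(Km,app + [S]) = 1.06 × 0.305/(0.285 + 0.305) = 0.546 mM/s.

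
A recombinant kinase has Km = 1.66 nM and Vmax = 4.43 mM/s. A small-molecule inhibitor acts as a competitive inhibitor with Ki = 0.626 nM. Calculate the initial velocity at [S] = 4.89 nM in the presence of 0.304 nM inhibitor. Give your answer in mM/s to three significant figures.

2.94 mM/s

α = 1 + [I]/Ki = 1 + 0.304/0.626 = 1.486.
For a competitive inhibitor, Vmax is unchanged and the apparent Km becomes α·Km: Km,app = 2.47 nM, Vmax,app = 4.43 mM/s.
v = Vmax,app·[S]/(Km,app + [S]) = 4.43 × 4.89/(2.47 + 4.89) = 2.94 mM/s.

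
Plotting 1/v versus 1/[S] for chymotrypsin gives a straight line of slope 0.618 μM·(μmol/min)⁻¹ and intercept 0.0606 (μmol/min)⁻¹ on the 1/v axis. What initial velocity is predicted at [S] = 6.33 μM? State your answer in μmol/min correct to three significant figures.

6.32 μmol/min

The y-intercept is 1/Vmax, so Vmax = 1/0.0606 = 16.5 μmol/min.
The slope is Km/Vmax, so Km = 0.618 × 16.5 = 10.2 μM.
Then v = 16.5 × 6.33/(10.2 + 6.33) = 6.32 μmol/min.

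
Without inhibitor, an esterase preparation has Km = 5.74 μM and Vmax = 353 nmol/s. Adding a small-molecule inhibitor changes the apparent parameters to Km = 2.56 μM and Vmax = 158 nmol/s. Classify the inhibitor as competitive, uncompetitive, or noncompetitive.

Both Km and Vmax decrease by the same factor (~2.24-fold) — characteristic of uncompetitive inhibition.

uncompetitive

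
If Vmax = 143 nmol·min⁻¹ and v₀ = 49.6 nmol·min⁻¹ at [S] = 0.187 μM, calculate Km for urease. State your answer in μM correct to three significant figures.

0.352 μM

From v = Vmax[S]/(Km+[S]), Km = [S](Vmax − v)/v.
Km = 0.187 × (143 − 49.6) / 49.6 = 17.47/49.6 = 0.352 μM.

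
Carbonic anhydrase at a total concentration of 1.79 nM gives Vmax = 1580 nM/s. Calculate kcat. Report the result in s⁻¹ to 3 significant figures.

883 s⁻¹

kcat = Vmax/[E]total = 1580 nM/s / 1.79 nM = 883 s⁻¹.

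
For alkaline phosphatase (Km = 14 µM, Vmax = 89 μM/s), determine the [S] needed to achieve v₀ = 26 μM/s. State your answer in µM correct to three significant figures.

5.78 µM

Rearranging v = Vmax[S]/(Km+[S]) gives [S] = Km·v/(Vmax − v).
[S] = 14 × 26 / (89 − 26) = 364.0/63.00 = 5.78 µM.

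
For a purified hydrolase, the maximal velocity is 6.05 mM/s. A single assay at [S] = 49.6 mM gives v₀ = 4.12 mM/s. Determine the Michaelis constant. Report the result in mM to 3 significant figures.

From v = Vmax[S]/(Km+[S]), Km = [S](Vmax − v)/v.
Km = 49.6 × (6.05 − 4.12) / 4.12 = 95.73/4.12 = 23.2 mM.

23.2 mM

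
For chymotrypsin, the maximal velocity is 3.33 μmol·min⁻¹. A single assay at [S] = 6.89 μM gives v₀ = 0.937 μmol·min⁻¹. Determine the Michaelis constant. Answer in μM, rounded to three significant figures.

17.6 μM

From v = Vmax[S]/(Km+[S]), Km = [S](Vmax − v)/v.
Km = 6.89 × (3.33 − 0.937) / 0.937 = 16.49/0.937 = 17.6 μM.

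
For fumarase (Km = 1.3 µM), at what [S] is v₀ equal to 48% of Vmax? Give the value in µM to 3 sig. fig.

1.20 µM

v/Vmax = [S]/(Km+[S]) = 0.48, so [S] = Km·0.48/(1 − 0.48) = 1.3 × 0.9231.
[S] = 1.20 µM.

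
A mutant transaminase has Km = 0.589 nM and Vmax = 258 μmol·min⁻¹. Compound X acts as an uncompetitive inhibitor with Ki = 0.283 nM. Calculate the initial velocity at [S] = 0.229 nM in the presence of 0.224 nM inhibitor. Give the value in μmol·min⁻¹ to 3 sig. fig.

α = 1 + [I]/Ki = 1 + 0.224/0.283 = 1.792.
For an uncompetitive inhibitor, both parameters are divided by α, giving Vmax/α and Km/α: Km,app = 0.329 nM, Vmax,app = 144 μmol·min⁻¹.
v = Vmax,app·[S]/(Km,app + [S]) = 144 × 0.229/(0.329 + 0.229) = 59.1 μmol·min⁻¹.

59.1 μmol·min⁻¹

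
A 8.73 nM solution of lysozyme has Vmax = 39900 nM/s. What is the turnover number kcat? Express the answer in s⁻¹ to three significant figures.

4570 s⁻¹

kcat = Vmax/[E]total = 39900 nM/s / 8.73 nM = 4570 s⁻¹.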